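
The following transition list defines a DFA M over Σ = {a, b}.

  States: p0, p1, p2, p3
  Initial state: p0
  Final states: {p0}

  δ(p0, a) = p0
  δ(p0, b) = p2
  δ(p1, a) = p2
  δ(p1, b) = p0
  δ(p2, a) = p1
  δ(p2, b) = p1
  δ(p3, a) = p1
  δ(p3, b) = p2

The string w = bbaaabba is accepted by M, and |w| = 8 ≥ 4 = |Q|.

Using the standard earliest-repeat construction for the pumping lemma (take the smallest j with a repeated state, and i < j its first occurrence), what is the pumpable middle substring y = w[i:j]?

ba

Run of M on w = b b a a a b b a:
  step 0: p0  (start)
  step 1: p2  (read b: p0→p2)
  step 2: p1  (read b: p2→p1)
  step 3: p2  (read a: p1→p2)   ← first repeat (p2 seen earlier)
  step 4: p1  (read a: p2→p1)
  step 5: p2  (read a: p1→p2)
  step 6: p1  (read b: p2→p1)
  step 7: p0  (read b: p1→p0)
  step 8: p0  (read a: p0→p0)

So i = 1, j = 3, giving x = w[0:1] = b, y = w[1:3] = ba, z = w[3:8] = aabba.
Check: |xy| = 3 ≤ 4 and |y| = 2 ≥ 1. Reading y takes M from p2 back to p2, so every xyⁱz is accepted.
The DFA has 4 states, so the proof of the pumping lemma guarantees a repeated state among the first 4+1 visited; the segment between the two visits is the pumpable y.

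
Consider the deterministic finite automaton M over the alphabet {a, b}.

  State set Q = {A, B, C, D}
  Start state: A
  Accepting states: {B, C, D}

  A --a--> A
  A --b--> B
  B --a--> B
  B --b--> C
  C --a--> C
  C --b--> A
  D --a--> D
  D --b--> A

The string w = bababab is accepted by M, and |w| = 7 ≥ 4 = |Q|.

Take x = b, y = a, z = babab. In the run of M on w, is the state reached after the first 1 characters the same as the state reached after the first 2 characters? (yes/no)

yes

State sequence: A -b-> B -a-> B

After x (step 1): B. After xy (step 2): B.
They match, so y = a drives M around a cycle from B back to itself; pumping y any number of times keeps M in B before reading z, and xyⁱz ∈ L(M) for every i ≥ 0.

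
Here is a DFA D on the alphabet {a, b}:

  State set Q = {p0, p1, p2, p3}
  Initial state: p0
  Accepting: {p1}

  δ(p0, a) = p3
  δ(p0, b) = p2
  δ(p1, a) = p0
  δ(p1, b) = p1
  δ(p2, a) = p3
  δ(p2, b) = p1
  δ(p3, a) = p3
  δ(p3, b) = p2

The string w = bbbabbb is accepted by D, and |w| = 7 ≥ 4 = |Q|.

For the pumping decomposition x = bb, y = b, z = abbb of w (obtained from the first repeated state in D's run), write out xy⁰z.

bbabbb

xy⁰z = xz = bb·abbb = bbabbb.
Reading y = b takes D from p1 back to p1, so after x the machine is still in p1, and z then leads to the accepting state p1. Hence bbabbb ∈ L(D).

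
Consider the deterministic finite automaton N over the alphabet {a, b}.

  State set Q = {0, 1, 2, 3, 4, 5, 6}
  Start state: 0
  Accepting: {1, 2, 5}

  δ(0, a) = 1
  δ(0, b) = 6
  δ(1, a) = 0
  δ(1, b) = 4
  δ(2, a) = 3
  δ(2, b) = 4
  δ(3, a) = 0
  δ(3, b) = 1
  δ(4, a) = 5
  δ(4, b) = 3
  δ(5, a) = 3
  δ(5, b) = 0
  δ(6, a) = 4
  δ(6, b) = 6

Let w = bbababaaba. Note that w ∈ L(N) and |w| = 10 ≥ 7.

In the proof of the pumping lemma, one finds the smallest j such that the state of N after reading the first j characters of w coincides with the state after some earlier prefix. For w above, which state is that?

State sequence: 0 -b-> 6 -b-> 6 -a-> 4 -b-> 3 -a-> 0 -b-> 6 -a-> 4 -a-> 5 -b-> 0 -a-> 1
First repeat at step 2: 6 was already visited.

The earliest repeat is at step j = 2: N is in 6, which it already visited at step i = 1.
Since N has 7 states, any run of length ≥ 7 visits 7+1 states, so by pigeonhole some state repeats within the first 7 steps — that repeat gives the pumpable loop.

6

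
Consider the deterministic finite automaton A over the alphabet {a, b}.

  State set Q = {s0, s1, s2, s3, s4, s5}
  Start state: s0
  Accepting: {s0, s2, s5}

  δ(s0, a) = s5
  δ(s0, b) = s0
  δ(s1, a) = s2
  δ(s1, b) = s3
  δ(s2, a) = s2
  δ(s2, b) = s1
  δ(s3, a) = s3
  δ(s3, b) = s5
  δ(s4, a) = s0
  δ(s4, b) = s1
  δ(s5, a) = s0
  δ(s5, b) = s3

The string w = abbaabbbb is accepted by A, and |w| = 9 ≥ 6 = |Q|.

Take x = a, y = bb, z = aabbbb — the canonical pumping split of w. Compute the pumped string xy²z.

abbbbaabbbb

xy^2z = a·bb·bb·aabbbb = abbbbaabbbb.
Reading y = bb takes A from s5 back to s5, so after x·y·y the machine is still in s5, and z then leads to the accepting state s5. Hence abbbbaabbbb ∈ L(A).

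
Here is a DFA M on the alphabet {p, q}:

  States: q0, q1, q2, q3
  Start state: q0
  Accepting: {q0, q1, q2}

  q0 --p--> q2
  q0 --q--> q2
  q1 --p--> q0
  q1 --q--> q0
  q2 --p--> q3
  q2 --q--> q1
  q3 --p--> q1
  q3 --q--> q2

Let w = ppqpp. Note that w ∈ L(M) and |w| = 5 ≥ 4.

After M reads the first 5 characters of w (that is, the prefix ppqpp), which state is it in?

q1

State sequence: q0 -p-> q2 -p-> q3 -q-> q2 -p-> q3 -p-> q1

After reading 5 characters, M is in state q1.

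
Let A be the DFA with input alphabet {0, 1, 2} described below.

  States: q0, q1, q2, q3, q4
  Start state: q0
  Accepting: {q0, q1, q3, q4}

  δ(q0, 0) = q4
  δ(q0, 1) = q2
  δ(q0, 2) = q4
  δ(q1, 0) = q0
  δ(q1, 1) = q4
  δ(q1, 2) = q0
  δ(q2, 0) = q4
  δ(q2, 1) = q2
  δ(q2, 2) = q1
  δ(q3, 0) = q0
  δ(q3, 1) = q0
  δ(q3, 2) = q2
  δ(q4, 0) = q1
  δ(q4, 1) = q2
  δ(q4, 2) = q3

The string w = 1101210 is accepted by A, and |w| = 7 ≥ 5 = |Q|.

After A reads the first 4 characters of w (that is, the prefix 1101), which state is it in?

State sequence: q0 -1-> q2 -1-> q2 -0-> q4 -1-> q2

After reading 4 characters, A is in state q2.

q2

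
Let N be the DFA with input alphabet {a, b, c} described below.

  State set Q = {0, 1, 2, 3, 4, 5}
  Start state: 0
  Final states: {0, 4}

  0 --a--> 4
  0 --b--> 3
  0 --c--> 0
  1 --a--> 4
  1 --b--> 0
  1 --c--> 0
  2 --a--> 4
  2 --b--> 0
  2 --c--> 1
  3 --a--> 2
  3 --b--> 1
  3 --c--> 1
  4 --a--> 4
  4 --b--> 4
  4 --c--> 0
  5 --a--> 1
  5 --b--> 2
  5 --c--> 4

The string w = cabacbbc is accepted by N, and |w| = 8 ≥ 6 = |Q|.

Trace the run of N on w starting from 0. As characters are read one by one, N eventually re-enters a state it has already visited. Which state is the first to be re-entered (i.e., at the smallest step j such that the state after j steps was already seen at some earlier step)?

0

State sequence: 0 -c-> 0 -a-> 4 -b-> 4 -a-> 4 -c-> 0 -b-> 3 -b-> 1 -c-> 0
First repeat at step 1: 0 was already visited.

The earliest repeat is at step j = 1: N is in 0, which it already visited at step i = 0.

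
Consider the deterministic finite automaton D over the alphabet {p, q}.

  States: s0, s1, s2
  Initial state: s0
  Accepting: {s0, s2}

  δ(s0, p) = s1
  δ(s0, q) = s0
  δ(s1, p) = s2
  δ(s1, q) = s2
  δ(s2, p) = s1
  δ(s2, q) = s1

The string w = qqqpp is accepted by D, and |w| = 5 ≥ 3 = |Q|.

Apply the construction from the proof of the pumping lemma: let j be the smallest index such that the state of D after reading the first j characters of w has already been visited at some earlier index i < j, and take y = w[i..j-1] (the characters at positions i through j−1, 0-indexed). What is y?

q

Run of D on w = q q q p p:
  step 0: s0  (start)
  step 1: s0  (read q: s0→s0)   ← first repeat (s0 seen earlier)
  step 2: s0  (read q: s0→s0)
  step 3: s0  (read q: s0→s0)
  step 4: s1  (read p: s0→s1)
  step 5: s2  (read p: s1→s2)

So i = 0, j = 1, giving x = w[0:0] = ε, y = w[0:1] = q, z = w[1:5] = qqpp.
Check: |xy| = 1 ≤ 3 and |y| = 1 ≥ 1. Reading y takes D from s0 back to s0, so every xyⁱz is accepted.
Since D has 3 states, any run of length ≥ 3 visits 3+1 states, so by pigeonhole some state repeats within the first 3 steps — that repeat gives the pumpable loop.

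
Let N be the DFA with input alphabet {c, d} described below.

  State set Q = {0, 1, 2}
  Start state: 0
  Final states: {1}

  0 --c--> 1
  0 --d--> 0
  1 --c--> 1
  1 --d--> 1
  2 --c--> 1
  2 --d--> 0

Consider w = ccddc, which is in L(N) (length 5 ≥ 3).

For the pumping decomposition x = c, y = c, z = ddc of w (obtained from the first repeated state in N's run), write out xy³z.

ccccddc

xy^3z = c·c·c·c·ddc = ccccddc.
Reading y = c takes N from 1 back to 1, so after x·y·y·y the machine is still in 1, and z then leads to the accepting state 1. Hence ccccddc ∈ L(N).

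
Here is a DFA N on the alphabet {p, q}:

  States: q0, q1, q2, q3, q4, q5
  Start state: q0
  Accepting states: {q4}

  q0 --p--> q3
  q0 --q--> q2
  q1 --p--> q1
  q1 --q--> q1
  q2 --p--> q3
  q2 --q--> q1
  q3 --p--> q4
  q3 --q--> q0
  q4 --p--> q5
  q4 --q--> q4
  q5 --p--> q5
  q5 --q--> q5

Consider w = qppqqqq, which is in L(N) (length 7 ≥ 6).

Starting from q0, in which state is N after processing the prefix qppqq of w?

Run of N on the first 5 characters of w = q p p q q:
  step 0: q0  (start)
  step 1: q2  (read q: q0→q2)
  step 2: q3  (read p: q2→q3)
  step 3: q4  (read p: q3→q4)
  step 4: q4  (read q: q4→q4)
  step 5: q4  (read q: q4→q4)

After reading 5 characters, N is in state q4.
(This kind of state-tracing is the core of the pumping-lemma construction: with 6 states, pigeonhole forces a repeat within the first 6 steps.)

q4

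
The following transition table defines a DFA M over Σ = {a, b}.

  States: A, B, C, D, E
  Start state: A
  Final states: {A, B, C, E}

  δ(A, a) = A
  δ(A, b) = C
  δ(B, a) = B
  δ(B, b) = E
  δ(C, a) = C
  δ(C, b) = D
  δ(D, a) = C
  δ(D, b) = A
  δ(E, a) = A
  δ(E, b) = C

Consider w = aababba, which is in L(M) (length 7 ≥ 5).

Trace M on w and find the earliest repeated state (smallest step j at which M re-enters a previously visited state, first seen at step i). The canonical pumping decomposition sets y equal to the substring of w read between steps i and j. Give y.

Run of M on w = a a b a b b a:
  step 0: A  (start)
  step 1: A  (read a: A→A)   ← first repeat (A seen earlier)
  step 2: A  (read a: A→A)
  step 3: C  (read b: A→C)
  step 4: C  (read a: C→C)
  step 5: D  (read b: C→D)
  step 6: A  (read b: D→A)
  step 7: A  (read a: A→A)

So i = 0, j = 1, giving x = w[0:0] = ε, y = w[0:1] = a, z = w[1:7] = ababba.
Check: |xy| = 1 ≤ 5 and |y| = 1 ≥ 1. Reading y takes M from A back to A, so every xyⁱz is accepted.

a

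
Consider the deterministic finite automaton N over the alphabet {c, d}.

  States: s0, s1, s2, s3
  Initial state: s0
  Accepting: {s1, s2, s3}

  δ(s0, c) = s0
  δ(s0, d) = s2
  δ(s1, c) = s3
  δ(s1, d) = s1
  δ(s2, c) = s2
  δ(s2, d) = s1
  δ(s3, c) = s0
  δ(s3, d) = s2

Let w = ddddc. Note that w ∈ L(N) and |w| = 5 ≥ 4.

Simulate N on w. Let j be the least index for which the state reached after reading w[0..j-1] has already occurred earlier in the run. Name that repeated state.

Run of N on w = d d d d c:
  step 0: s0  (start)
  step 1: s2  (read d: s0→s2)
  step 2: s1  (read d: s2→s1)
  step 3: s1  (read d: s1→s1)   ← first repeat (s1 seen earlier)
  step 4: s1  (read d: s1→s1)
  step 5: s3  (read c: s1→s3)

The earliest repeat is at step j = 3: N is in s1, which it already visited at step i = 2.
The DFA has 4 states, so the proof of the pumping lemma guarantees a repeated state among the first 4+1 visited; the segment between the two visits is the pumpable y.

s1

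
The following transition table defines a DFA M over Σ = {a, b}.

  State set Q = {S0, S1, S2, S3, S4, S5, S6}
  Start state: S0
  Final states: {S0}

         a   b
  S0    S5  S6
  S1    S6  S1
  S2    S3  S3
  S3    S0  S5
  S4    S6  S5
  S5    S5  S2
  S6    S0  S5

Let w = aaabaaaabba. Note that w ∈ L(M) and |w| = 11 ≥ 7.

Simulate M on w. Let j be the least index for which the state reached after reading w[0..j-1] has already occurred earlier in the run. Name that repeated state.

State sequence: S0 -a-> S5 -a-> S5 -a-> S5 -b-> S2 -a-> S3 -a-> S0 -a-> S5 -a-> S5 -b-> S2 -b-> S3 -a-> S0
First repeat at step 2: S5 was already visited.

The earliest repeat is at step j = 2: M is in S5, which it already visited at step i = 1.
The DFA has 7 states, so the proof of the pumping lemma guarantees a repeated state among the first 7+1 visited; the segment between the two visits is the pumpable y.

S5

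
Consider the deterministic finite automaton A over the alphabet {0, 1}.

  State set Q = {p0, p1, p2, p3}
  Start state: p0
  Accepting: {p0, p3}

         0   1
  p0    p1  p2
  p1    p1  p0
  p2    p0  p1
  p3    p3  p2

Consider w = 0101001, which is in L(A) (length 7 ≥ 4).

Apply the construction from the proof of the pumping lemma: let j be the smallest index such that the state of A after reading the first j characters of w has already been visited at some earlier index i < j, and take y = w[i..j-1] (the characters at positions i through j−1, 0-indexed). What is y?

State sequence: p0 -0-> p1 -1-> p0 -0-> p1 -1-> p0 -0-> p1 -0-> p1 -1-> p0
First repeat at step 2: p0 was already visited.

So i = 0, j = 2, giving x = w[0:0] = ε, y = w[0:2] = 01, z = w[2:7] = 01001.
Check: |xy| = 2 ≤ 4 and |y| = 2 ≥ 1. Reading y takes A from p0 back to p0, so every xyⁱz is accepted.
With |Q| = 4, pigeonhole forces a state repeat no later than step 4; the substring read between the first and second visits to that state can be pumped.

01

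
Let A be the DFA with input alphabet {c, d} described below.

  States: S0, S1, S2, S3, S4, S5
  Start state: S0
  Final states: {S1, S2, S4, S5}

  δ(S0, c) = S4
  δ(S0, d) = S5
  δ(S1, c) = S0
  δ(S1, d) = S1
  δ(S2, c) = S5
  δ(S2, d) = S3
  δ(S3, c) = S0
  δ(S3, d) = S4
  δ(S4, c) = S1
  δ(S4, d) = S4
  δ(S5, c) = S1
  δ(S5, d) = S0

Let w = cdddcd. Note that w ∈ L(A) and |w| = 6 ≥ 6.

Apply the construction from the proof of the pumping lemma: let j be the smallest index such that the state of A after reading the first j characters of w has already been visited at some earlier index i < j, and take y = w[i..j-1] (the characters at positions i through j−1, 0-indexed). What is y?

d

Run of A on w = c d d d c d:
  step 0: S0  (start)
  step 1: S4  (read c: S0→S4)
  step 2: S4  (read d: S4→S4)   ← first repeat (S4 seen earlier)
  step 3: S4  (read d: S4→S4)
  step 4: S4  (read d: S4→S4)
  step 5: S1  (read c: S4→S1)
  step 6: S1  (read d: S1→S1)

So i = 1, j = 2, giving x = w[0:1] = c, y = w[1:2] = d, z = w[2:6] = ddcd.
Check: |xy| = 2 ≤ 6 and |y| = 1 ≥ 1. Reading y takes A from S4 back to S4, so every xyⁱz is accepted.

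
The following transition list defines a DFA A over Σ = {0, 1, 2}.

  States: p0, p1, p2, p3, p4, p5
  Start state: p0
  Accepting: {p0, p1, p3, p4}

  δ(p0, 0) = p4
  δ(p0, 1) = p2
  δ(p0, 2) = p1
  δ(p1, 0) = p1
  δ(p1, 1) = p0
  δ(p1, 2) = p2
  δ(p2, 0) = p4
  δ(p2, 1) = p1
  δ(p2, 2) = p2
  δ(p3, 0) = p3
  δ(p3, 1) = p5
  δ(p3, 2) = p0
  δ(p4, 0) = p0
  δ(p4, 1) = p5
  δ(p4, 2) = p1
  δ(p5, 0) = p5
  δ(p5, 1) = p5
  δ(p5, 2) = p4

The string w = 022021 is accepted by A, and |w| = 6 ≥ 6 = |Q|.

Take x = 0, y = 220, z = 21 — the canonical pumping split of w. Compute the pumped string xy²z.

022022021

xy^2z = 0·220·220·21 = 022022021.
Reading y = 220 takes A from p4 back to p4, so after x·y·y the machine is still in p4, and z then leads to the accepting state p0. Hence 022022021 ∈ L(A).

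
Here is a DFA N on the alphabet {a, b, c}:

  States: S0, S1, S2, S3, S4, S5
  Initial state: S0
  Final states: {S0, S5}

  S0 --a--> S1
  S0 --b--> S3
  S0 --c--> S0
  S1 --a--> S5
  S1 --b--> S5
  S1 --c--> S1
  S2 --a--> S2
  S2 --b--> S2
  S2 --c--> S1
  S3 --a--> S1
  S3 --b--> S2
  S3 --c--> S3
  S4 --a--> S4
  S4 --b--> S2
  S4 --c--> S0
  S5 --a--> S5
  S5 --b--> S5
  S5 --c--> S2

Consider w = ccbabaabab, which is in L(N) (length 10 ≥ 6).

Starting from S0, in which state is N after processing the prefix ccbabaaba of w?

S5

Run of N on the first 9 characters of w = c c b a b a a b a:
  step 0: S0  (start)
  step 1: S0  (read c: S0→S0)
  step 2: S0  (read c: S0→S0)
  step 3: S3  (read b: S0→S3)
  step 4: S1  (read a: S3→S1)
  step 5: S5  (read b: S1→S5)
  step 6: S5  (read a: S5→S5)
  step 7: S5  (read a: S5→S5)
  step 8: S5  (read b: S5→S5)
  step 9: S5  (read a: S5→S5)

After reading 9 characters, N is in state S5.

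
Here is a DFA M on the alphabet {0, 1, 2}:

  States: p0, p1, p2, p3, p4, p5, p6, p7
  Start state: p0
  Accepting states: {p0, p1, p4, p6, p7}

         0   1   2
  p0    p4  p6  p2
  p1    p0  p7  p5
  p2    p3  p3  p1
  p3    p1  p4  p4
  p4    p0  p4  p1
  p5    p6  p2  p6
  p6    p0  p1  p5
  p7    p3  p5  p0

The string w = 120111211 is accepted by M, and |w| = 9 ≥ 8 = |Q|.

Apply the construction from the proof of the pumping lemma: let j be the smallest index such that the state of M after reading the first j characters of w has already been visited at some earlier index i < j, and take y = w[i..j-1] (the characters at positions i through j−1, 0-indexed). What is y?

Run of M on w = 1 2 0 1 1 1 2 1 1:
  step 0: p0  (start)
  step 1: p6  (read 1: p0→p6)
  step 2: p5  (read 2: p6→p5)
  step 3: p6  (read 0: p5→p6)   ← first repeat (p6 seen earlier)
  step 4: p1  (read 1: p6→p1)
  step 5: p7  (read 1: p1→p7)
  step 6: p5  (read 1: p7→p5)
  step 7: p6  (read 2: p5→p6)
  step 8: p1  (read 1: p6→p1)
  step 9: p7  (read 1: p1→p7)

So i = 1, j = 3, giving x = w[0:1] = 1, y = w[1:3] = 20, z = w[3:9] = 111211.
Check: |xy| = 3 ≤ 8 and |y| = 2 ≥ 1. Reading y takes M from p6 back to p6, so every xyⁱz is accepted.

20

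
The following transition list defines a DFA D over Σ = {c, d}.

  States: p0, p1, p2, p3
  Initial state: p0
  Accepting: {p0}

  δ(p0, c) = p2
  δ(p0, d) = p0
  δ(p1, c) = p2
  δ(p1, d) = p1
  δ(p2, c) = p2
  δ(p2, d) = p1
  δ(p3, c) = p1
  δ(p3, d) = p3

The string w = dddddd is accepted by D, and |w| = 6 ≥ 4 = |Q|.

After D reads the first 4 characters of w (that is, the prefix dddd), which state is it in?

p0

State sequence: p0 -d-> p0 -d-> p0 -d-> p0 -d-> p0

After reading 4 characters, D is in state p0.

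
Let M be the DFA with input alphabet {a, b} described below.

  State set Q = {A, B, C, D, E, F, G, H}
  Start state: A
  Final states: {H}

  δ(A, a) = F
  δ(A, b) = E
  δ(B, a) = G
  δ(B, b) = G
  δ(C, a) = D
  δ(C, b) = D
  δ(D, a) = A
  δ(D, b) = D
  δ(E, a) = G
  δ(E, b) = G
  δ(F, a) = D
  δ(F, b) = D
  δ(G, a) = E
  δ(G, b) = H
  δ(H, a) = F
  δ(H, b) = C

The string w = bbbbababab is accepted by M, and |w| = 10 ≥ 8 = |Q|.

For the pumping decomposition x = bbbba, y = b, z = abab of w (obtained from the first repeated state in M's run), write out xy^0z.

bbbbaabab

xy⁰z = xz = bbbba·abab = bbbbaabab.
Reading y = b takes M from D back to D, so after x the machine is still in D, and z then leads to the accepting state H. Hence bbbbaabab ∈ L(M).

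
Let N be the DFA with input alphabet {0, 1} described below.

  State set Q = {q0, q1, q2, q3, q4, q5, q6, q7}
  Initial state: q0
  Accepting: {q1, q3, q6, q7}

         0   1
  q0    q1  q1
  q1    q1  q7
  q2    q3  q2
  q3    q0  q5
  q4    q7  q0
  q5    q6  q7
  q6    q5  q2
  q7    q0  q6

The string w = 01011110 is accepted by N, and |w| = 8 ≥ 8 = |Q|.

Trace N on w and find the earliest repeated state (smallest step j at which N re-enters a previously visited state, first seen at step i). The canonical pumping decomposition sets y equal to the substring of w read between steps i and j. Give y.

010

Run of N on w = 0 1 0 1 1 1 1 0:
  step 0: q0  (start)
  step 1: q1  (read 0: q0→q1)
  step 2: q7  (read 1: q1→q7)
  step 3: q0  (read 0: q7→q0)   ← first repeat (q0 seen earlier)
  step 4: q1  (read 1: q0→q1)
  step 5: q7  (read 1: q1→q7)
  step 6: q6  (read 1: q7→q6)
  step 7: q2  (read 1: q6→q2)
  step 8: q3  (read 0: q2→q3)

So i = 0, j = 3, giving x = w[0:0] = ε, y = w[0:3] = 010, z = w[3:8] = 11110.
Check: |xy| = 3 ≤ 8 and |y| = 3 ≥ 1. Reading y takes N from q0 back to q0, so every xyⁱz is accepted.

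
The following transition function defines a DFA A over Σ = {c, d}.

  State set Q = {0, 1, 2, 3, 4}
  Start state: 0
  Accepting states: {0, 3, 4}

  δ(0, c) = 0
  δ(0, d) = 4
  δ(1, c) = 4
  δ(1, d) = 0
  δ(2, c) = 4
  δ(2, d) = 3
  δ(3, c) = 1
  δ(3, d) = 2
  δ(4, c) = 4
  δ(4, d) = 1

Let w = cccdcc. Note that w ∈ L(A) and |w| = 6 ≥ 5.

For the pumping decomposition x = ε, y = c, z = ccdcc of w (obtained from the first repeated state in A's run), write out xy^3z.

xy^3z = ε·c·c·c·ccdcc = cccccdcc.
Reading y = c takes A from 0 back to 0, so after x·y·y·y the machine is still in 0, and z then leads to the accepting state 4. Hence cccccdcc ∈ L(A).

cccccdcc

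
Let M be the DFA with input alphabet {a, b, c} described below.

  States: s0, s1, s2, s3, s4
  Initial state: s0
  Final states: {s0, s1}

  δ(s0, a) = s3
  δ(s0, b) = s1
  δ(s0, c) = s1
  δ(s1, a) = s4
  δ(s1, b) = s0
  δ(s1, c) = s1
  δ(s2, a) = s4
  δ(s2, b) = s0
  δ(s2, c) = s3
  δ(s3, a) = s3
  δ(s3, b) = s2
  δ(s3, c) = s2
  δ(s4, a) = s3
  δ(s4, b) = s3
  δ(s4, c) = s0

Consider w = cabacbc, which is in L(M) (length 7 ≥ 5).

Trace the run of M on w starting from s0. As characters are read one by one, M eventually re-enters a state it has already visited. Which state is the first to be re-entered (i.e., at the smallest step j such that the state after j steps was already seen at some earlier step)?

s3

Run of M on w = c a b a c b c:
  step 0: s0  (start)
  step 1: s1  (read c: s0→s1)
  step 2: s4  (read a: s1→s4)
  step 3: s3  (read b: s4→s3)
  step 4: s3  (read a: s3→s3)   ← first repeat (s3 seen earlier)
  step 5: s2  (read c: s3→s2)
  step 6: s0  (read b: s2→s0)
  step 7: s1  (read c: s0→s1)

The earliest repeat is at step j = 4: M is in s3, which it already visited at step i = 3.
Pumping length from the standard proof: p = 5 (the number of states). The repeated state found above gives |xy| = j ≤ 5 and |y| = j − i ≥ 1.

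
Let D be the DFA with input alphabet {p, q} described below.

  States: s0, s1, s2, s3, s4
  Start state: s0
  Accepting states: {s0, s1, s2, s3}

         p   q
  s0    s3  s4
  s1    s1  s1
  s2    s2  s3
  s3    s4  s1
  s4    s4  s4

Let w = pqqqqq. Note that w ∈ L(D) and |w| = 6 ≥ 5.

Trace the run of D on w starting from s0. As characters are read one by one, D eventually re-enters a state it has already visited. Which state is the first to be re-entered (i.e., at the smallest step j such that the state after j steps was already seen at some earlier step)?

State sequence: s0 -p-> s3 -q-> s1 -q-> s1 -q-> s1 -q-> s1 -q-> s1
First repeat at step 3: s1 was already visited.

The earliest repeat is at step j = 3: D is in s1, which it already visited at step i = 2.

s1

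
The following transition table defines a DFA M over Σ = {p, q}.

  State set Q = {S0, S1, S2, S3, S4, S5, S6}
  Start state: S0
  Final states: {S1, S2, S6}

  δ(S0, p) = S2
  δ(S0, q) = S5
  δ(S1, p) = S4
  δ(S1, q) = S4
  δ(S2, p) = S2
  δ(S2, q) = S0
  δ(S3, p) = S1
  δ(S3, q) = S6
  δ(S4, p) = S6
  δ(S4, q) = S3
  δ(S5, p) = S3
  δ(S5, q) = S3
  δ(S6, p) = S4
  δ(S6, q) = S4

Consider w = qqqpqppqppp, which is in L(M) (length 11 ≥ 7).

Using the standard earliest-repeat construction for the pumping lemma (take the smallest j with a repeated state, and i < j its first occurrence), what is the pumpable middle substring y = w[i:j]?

qpq

State sequence: S0 -q-> S5 -q-> S3 -q-> S6 -p-> S4 -q-> S3 -p-> S1 -p-> S4 -q-> S3 -p-> S1 -p-> S4 -p-> S6
First repeat at step 5: S3 was already visited.

So i = 2, j = 5, giving x = w[0:2] = qq, y = w[2:5] = qpq, z = w[5:11] = ppqppp.
Check: |xy| = 5 ≤ 7 and |y| = 3 ≥ 1. Reading y takes M from S3 back to S3, so every xyⁱz is accepted.
Since M has 7 states, any run of length ≥ 7 visits 7+1 states, so by pigeonhole some state repeats within the first 7 steps — that repeat gives the pumpable loop.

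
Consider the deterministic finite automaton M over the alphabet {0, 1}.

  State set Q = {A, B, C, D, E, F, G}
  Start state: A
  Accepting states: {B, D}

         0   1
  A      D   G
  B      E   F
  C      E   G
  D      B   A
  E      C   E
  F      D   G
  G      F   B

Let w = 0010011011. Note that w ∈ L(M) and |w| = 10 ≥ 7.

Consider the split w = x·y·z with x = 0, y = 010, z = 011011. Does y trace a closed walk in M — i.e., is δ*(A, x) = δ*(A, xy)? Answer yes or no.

yes

State sequence: A -0-> D -0-> B -1-> F -0-> D

After x (step 1): D. After xy (step 4): D.
They match, so y = 010 drives M around a cycle from D back to itself; pumping y any number of times keeps M in D before reading z, and xyⁱz ∈ L(M) for every i ≥ 0.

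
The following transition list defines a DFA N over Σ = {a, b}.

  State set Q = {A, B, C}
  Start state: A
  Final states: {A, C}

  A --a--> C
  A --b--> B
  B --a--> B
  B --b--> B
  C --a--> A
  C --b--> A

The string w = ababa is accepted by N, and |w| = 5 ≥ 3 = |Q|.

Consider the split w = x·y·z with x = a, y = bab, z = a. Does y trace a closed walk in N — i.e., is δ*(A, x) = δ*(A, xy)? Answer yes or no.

no

Run of N on the first 4 characters of w = a b a b:
  step 0: A  (start)
  step 1: C  (read a: A→C)
  step 2: A  (read b: C→A)
  step 3: C  (read a: A→C)
  step 4: A  (read b: C→A)

After x (step 1): C. After xy (step 4): A.
They differ (C ≠ A), so y is not a cycle from the state after x; this split is not the one the pumping-lemma construction produces, and pumping y need not keep the string in L(N).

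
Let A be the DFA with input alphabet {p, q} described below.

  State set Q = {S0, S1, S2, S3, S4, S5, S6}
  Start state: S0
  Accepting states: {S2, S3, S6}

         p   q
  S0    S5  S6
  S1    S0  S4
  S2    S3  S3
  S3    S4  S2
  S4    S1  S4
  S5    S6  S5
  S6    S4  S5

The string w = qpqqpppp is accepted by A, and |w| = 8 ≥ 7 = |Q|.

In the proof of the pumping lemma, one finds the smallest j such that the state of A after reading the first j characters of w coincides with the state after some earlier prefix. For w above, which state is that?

Run of A on w = q p q q p p p p:
  step 0: S0  (start)
  step 1: S6  (read q: S0→S6)
  step 2: S4  (read p: S6→S4)
  step 3: S4  (read q: S4→S4)   ← first repeat (S4 seen earlier)
  step 4: S4  (read q: S4→S4)
  step 5: S1  (read p: S4→S1)
  step 6: S0  (read p: S1→S0)
  step 7: S5  (read p: S0→S5)
  step 8: S6  (read p: S5→S6)

The earliest repeat is at step j = 3: A is in S4, which it already visited at step i = 2.

S4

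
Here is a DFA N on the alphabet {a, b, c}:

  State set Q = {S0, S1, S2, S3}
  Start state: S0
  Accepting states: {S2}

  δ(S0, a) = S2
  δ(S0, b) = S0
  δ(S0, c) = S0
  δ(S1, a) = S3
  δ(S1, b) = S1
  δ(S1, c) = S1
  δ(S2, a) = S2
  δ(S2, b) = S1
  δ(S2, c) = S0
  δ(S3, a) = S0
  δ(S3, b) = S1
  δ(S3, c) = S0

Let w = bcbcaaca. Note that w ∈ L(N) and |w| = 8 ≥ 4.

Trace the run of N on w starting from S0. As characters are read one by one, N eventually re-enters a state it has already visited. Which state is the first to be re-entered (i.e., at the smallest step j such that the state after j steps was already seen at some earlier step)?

Run of N on w = b c b c a a c a:
  step 0: S0  (start)
  step 1: S0  (read b: S0→S0)   ← first repeat (S0 seen earlier)
  step 2: S0  (read c: S0→S0)
  step 3: S0  (read b: S0→S0)
  step 4: S0  (read c: S0→S0)
  step 5: S2  (read a: S0→S2)
  step 6: S2  (read a: S2→S2)
  step 7: S0  (read c: S2→S0)
  step 8: S2  (read a: S0→S2)

The earliest repeat is at step j = 1: N is in S0, which it already visited at step i = 0.
Pumping length from the standard proof: p = 4 (the number of states). The repeated state found above gives |xy| = j ≤ 4 and |y| = j − i ≥ 1.

S0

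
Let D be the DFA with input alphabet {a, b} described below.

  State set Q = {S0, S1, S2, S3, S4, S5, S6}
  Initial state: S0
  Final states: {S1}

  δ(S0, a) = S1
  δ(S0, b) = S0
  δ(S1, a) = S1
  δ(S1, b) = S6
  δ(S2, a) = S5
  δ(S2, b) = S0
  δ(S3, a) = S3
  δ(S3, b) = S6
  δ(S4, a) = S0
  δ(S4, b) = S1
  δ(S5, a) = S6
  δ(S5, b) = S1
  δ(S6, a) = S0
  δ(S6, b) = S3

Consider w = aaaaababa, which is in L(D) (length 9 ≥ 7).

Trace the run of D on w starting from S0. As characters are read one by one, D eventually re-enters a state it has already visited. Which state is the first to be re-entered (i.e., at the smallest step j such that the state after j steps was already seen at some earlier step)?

State sequence: S0 -a-> S1 -a-> S1 -a-> S1 -a-> S1 -a-> S1 -b-> S6 -a-> S0 -b-> S0 -a-> S1
First repeat at step 2: S1 was already visited.

The earliest repeat is at step j = 2: D is in S1, which it already visited at step i = 1.

S1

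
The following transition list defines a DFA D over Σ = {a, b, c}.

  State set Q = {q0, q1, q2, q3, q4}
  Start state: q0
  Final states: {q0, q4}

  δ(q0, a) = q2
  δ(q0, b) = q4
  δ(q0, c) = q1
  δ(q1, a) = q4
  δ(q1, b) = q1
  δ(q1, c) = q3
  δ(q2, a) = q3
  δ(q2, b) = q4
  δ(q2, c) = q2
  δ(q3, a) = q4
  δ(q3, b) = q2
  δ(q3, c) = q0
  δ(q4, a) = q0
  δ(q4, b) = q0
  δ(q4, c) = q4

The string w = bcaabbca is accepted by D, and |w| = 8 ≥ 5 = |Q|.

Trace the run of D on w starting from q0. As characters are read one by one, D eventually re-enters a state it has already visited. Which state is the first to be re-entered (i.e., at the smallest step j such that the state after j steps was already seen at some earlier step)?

q4

Run of D on w = b c a a b b c a:
  step 0: q0  (start)
  step 1: q4  (read b: q0→q4)
  step 2: q4  (read c: q4→q4)   ← first repeat (q4 seen earlier)
  step 3: q0  (read a: q4→q0)
  step 4: q2  (read a: q0→q2)
  step 5: q4  (read b: q2→q4)
  step 6: q0  (read b: q4→q0)
  step 7: q1  (read c: q0→q1)
  step 8: q4  (read a: q1→q4)

The earliest repeat is at step j = 2: D is in q4, which it already visited at step i = 1.
Pumping length from the standard proof: p = 5 (the number of states). The repeated state found above gives |xy| = j ≤ 5 and |y| = j − i ≥ 1.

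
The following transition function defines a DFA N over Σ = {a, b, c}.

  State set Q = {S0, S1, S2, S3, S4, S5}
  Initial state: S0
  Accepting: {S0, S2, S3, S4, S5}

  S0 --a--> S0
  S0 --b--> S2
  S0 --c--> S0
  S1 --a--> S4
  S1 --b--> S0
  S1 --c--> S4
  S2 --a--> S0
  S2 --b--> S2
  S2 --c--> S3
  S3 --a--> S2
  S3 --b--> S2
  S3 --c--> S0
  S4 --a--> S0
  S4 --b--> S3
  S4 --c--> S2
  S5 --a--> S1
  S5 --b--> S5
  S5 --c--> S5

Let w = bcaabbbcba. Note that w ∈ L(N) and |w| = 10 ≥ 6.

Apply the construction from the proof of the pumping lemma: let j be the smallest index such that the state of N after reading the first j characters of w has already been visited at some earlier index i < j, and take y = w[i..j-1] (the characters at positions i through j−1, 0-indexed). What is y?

State sequence: S0 -b-> S2 -c-> S3 -a-> S2 -a-> S0 -b-> S2 -b-> S2 -b-> S2 -c-> S3 -b-> S2 -a-> S0
First repeat at step 3: S2 was already visited.

So i = 1, j = 3, giving x = w[0:1] = b, y = w[1:3] = ca, z = w[3:10] = abbbcba.
Check: |xy| = 3 ≤ 6 and |y| = 2 ≥ 1. Reading y takes N from S2 back to S2, so every xyⁱz is accepted.

ca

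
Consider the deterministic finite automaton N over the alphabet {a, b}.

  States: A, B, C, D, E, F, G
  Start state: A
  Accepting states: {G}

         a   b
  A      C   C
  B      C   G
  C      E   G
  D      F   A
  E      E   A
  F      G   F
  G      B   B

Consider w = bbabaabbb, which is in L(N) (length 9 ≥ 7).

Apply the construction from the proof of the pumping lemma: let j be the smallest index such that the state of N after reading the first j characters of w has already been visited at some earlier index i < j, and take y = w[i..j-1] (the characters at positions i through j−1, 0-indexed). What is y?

Run of N on w = b b a b a a b b b:
  step 0: A  (start)
  step 1: C  (read b: A→C)
  step 2: G  (read b: C→G)
  step 3: B  (read a: G→B)
  step 4: G  (read b: B→G)   ← first repeat (G seen earlier)
  step 5: B  (read a: G→B)
  step 6: C  (read a: B→C)
  step 7: G  (read b: C→G)
  step 8: B  (read b: G→B)
  step 9: G  (read b: B→G)

So i = 2, j = 4, giving x = w[0:2] = bb, y = w[2:4] = ab, z = w[4:9] = aabbb.
Check: |xy| = 4 ≤ 7 and |y| = 2 ≥ 1. Reading y takes N from G back to G, so every xyⁱz is accepted.

ab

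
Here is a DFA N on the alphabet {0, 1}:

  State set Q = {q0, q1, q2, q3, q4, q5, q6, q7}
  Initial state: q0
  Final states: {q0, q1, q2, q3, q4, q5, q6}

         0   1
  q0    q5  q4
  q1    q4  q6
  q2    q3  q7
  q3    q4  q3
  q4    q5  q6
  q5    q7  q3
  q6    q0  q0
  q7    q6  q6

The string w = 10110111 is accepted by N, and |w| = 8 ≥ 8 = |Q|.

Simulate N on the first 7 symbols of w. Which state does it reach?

q0

Run of N on the first 7 characters of w = 1 0 1 1 0 1 1:
  step 0: q0  (start)
  step 1: q4  (read 1: q0→q4)
  step 2: q5  (read 0: q4→q5)
  step 3: q3  (read 1: q5→q3)
  step 4: q3  (read 1: q3→q3)
  step 5: q4  (read 0: q3→q4)
  step 6: q6  (read 1: q4→q6)
  step 7: q0  (read 1: q6→q0)

After reading 7 characters, N is in state q0.
(This kind of state-tracing is the core of the pumping-lemma construction: with 8 states, pigeonhole forces a repeat within the first 8 steps.)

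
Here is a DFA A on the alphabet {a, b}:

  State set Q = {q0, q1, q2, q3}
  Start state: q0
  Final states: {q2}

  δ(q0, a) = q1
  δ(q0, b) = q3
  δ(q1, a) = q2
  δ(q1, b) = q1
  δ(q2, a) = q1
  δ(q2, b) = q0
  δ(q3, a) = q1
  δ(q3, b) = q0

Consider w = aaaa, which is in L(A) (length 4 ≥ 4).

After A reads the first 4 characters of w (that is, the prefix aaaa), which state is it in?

q2

Run of A on the first 4 characters of w = a a a a:
  step 0: q0  (start)
  step 1: q1  (read a: q0→q1)
  step 2: q2  (read a: q1→q2)
  step 3: q1  (read a: q2→q1)
  step 4: q2  (read a: q1→q2)

After reading 4 characters, A is in state q2.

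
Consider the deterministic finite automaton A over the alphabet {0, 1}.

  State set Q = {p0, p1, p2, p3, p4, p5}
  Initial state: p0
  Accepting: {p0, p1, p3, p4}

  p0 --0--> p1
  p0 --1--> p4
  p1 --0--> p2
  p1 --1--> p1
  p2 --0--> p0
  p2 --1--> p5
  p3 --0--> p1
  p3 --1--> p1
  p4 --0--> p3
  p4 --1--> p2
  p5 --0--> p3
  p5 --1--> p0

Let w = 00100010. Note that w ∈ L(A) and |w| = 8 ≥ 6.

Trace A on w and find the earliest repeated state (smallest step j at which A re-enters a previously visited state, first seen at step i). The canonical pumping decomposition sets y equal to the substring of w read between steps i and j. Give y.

0100

State sequence: p0 -0-> p1 -0-> p2 -1-> p5 -0-> p3 -0-> p1 -0-> p2 -1-> p5 -0-> p3
First repeat at step 5: p1 was already visited.

So i = 1, j = 5, giving x = w[0:1] = 0, y = w[1:5] = 0100, z = w[5:8] = 010.
Check: |xy| = 5 ≤ 6 and |y| = 4 ≥ 1. Reading y takes A from p1 back to p1, so every xyⁱz is accepted.
Pumping length from the standard proof: p = 6 (the number of states). The repeated state found above gives |xy| = j ≤ 6 and |y| = j − i ≥ 1.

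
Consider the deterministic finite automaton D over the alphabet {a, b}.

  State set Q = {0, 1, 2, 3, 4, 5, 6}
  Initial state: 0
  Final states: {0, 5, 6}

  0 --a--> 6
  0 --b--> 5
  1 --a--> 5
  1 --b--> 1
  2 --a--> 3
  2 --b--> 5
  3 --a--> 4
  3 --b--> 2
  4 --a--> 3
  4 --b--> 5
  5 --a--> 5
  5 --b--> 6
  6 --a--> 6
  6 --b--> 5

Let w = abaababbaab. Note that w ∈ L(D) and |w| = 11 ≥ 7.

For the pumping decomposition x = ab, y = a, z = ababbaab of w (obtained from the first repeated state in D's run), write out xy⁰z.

xy⁰z = xz = ab·ababbaab = abababbaab.
Reading y = a takes D from 5 back to 5, so after x the machine is still in 5, and z then leads to the accepting state 5. Hence abababbaab ∈ L(D).

abababbaab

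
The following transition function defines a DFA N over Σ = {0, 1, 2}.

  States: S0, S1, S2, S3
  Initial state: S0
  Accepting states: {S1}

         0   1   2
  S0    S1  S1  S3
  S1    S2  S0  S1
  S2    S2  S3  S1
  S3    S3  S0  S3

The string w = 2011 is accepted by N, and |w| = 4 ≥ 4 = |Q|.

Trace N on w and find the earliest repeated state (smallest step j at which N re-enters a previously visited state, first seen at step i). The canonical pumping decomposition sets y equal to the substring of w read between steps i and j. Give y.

Run of N on w = 2 0 1 1:
  step 0: S0  (start)
  step 1: S3  (read 2: S0→S3)
  step 2: S3  (read 0: S3→S3)   ← first repeat (S3 seen earlier)
  step 3: S0  (read 1: S3→S0)
  step 4: S1  (read 1: S0→S1)

So i = 1, j = 2, giving x = w[0:1] = 2, y = w[1:2] = 0, z = w[2:4] = 11.
Check: |xy| = 2 ≤ 4 and |y| = 1 ≥ 1. Reading y takes N from S3 back to S3, so every xyⁱz is accepted.
Since N has 4 states, any run of length ≥ 4 visits 4+1 states, so by pigeonhole some state repeats within the first 4 steps — that repeat gives the pumpable loop.

0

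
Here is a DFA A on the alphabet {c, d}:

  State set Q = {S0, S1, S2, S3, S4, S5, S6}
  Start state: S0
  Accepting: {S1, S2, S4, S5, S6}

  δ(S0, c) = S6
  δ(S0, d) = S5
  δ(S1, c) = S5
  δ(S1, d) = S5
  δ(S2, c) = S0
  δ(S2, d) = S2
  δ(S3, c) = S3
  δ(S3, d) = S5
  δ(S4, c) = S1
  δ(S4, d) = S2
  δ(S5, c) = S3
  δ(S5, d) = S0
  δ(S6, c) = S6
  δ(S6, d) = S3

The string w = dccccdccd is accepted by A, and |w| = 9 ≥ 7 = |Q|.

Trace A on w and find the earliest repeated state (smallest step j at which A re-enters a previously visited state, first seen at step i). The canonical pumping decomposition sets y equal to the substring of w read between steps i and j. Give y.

State sequence: S0 -d-> S5 -c-> S3 -c-> S3 -c-> S3 -c-> S3 -d-> S5 -c-> S3 -c-> S3 -d-> S5
First repeat at step 3: S3 was already visited.

So i = 2, j = 3, giving x = w[0:2] = dc, y = w[2:3] = c, z = w[3:9] = ccdccd.
Check: |xy| = 3 ≤ 7 and |y| = 1 ≥ 1. Reading y takes A from S3 back to S3, so every xyⁱz is accepted.

c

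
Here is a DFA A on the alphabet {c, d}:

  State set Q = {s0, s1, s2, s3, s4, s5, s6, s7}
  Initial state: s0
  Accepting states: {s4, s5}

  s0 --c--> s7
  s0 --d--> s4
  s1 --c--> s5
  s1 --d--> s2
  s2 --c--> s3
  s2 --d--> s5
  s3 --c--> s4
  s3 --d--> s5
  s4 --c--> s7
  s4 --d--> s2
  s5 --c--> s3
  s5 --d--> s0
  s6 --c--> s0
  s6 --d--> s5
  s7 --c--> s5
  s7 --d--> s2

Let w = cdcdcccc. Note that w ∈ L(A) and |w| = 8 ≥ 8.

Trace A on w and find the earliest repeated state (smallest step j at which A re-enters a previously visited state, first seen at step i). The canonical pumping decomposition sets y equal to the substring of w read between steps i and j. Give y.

dc

Run of A on w = c d c d c c c c:
  step 0: s0  (start)
  step 1: s7  (read c: s0→s7)
  step 2: s2  (read d: s7→s2)
  step 3: s3  (read c: s2→s3)
  step 4: s5  (read d: s3→s5)
  step 5: s3  (read c: s5→s3)   ← first repeat (s3 seen earlier)
  step 6: s4  (read c: s3→s4)
  step 7: s7  (read c: s4→s7)
  step 8: s5  (read c: s7→s5)

So i = 3, j = 5, giving x = w[0:3] = cdc, y = w[3:5] = dc, z = w[5:8] = ccc.
Check: |xy| = 5 ≤ 8 and |y| = 2 ≥ 1. Reading y takes A from s3 back to s3, so every xyⁱz is accepted.
The DFA has 8 states, so the proof of the pumping lemma guarantees a repeated state among the first 8+1 visited; the segment between the two visits is the pumpable y.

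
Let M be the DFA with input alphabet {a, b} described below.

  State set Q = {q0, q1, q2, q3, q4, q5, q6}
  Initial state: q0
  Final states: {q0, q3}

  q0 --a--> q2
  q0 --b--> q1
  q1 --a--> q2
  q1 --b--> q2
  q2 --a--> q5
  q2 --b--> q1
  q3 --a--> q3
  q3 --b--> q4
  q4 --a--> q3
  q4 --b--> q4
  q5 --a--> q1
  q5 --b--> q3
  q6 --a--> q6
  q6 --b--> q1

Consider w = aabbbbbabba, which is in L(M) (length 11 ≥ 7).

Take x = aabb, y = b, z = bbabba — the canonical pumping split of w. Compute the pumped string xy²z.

xy^2z = aabb·b·b·bbabba = aabbbbbbabba.
Reading y = b takes M from q4 back to q4, so after x·y·y the machine is still in q4, and z then leads to the accepting state q3. Hence aabbbbbbabba ∈ L(M).

aabbbbbbabba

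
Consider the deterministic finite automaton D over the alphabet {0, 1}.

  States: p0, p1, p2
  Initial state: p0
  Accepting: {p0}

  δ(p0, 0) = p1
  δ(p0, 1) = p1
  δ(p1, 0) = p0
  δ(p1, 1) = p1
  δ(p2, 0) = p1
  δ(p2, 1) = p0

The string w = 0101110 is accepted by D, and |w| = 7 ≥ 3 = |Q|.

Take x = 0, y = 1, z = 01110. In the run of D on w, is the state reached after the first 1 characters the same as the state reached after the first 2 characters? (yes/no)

Run of D on the first 2 characters of w = 0 1:
  step 0: p0  (start)
  step 1: p1  (read 0: p0→p1)
  step 2: p1  (read 1: p1→p1)

After x (step 1): p1. After xy (step 2): p1.
They match, so y = 1 drives D around a cycle from p1 back to itself; pumping y any number of times keeps D in p1 before reading z, and xyⁱz ∈ L(D) for every i ≥ 0.

yes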